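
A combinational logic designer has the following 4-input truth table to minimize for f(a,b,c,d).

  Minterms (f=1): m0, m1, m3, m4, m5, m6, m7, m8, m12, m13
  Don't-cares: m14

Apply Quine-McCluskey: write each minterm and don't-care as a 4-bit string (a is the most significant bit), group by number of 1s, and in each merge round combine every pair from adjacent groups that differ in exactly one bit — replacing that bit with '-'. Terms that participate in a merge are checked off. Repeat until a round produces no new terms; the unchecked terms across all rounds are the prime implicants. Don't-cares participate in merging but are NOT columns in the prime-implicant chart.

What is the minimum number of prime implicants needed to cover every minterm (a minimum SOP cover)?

[col 0] 0000*, 0001*, 0011*, 0100*, 0101*, 0110*, 0111*, 1000*, 1100*, 1101*, 1110*
[col 1] -000*, -100*, -101*, -110*, 0-00*, 0-01*, 0-11*, 00-1*, 000-*, 01-0*, 01-1*, 010-*, 011-*, 1-00*, 11-0*, 110-*
[col 2] --00, -1-0, -10-, 0--1, 0-0-, 01--
Prime implicants: --00, -1-0, -10-, 0--1, 0-0-, 01--
PI chart (minterm → PIs covering it):
  0 | --00,0-0-
  1 | 0--1,0-0-
  3 | 0--1  (sole → essential)
  4 | --00,-1-0,-10-,0-0-,01--
  5 | -10-,0--1,0-0-,01--
  6 | -1-0,01--
  7 | 0--1,01--
  8 | --00  (sole → essential)
  12 | --00,-1-0,-10-
  13 | -10-  (sole → essential)
Essential prime implicants: --00, -10-, 0--1
Petrick residual → -1-0
Minimum SOP uses 4 PIs: c'd' + bd' + bc' + a'd

4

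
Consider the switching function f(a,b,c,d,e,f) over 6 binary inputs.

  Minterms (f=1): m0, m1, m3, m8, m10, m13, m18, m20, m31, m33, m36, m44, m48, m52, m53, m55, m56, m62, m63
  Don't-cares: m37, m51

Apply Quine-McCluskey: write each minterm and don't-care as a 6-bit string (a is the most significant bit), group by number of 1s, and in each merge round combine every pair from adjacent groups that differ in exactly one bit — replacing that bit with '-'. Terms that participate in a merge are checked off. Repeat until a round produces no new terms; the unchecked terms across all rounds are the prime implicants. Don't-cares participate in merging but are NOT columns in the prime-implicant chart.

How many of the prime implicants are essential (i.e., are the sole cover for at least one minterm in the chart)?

[col 0] 000000*, 000001*, 000011*, 001000*, 001010*, 001101, 010010, 010100*, 011111*, 100001*, 100100*, 100101*, 101100*, 110000*, 110011*, 110100*, 110101*, 110111*, 111000*, 111110*, 111111*
[col 1] -00001, -10100, -11111, 00-000, 0000-1, 00000-, 0010-0, 1-0100*, 1-0101*, 10-100, 100-01, 10010-*, 11-000, 11-111, 110-00, 110-11, 1101-1, 11010-*, 11111-
[col 2] 1-010-
Prime implicants: -00001, -10100, -11111, 00-000, 0000-1, 00000-, 0010-0, 001101, 010010, 1-010-, 10-100, 100-01, 11-000, 11-111, 110-00, 110-11, 1101-1, 11111-
PI chart (minterm → PIs covering it):
  0 | 00-000,00000-
  1 | -00001,0000-1,00000-
  3 | 0000-1  (sole → essential)
  8 | 00-000,0010-0
  10 | 0010-0  (sole → essential)
  13 | 001101  (sole → essential)
  18 | 010010  (sole → essential)
  20 | -10100  (sole → essential)
  31 | -11111  (sole → essential)
  33 | -00001,100-01
  36 | 1-010-,10-100
  44 | 10-100  (sole → essential)
  48 | 11-000,110-00
  52 | -10100,1-010-,110-00
  53 | 1-010-,1101-1
  55 | 11-111,110-11,1101-1
  56 | 11-000  (sole → essential)
  62 | 11111-  (sole → essential)
  63 | -11111,11-111,11111-
Essential prime implicants: -10100, -11111, 0000-1, 0010-0, 001101, 010010, 10-100, 11-000, 11111-

9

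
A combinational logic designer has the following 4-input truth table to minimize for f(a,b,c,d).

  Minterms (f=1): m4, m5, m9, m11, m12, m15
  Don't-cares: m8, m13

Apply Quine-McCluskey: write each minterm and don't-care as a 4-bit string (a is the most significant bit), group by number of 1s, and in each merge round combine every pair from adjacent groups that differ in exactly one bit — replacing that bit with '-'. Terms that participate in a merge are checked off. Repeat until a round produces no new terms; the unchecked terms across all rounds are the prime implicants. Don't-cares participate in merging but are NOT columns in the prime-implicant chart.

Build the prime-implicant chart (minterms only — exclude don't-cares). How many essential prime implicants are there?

2

size-2^0 implicants → 0100(✓)  0101(✓)  1000(✓)  1001(✓)  1011(✓)  1100(✓)  1101(✓)  1111(✓)
size-2^1 implicants → -100(✓)  -101(✓)  010-(✓)  1-00(✓)  1-01(✓)  1-11(✓)  10-1(✓)  100-(✓)  11-1(✓)  110-(✓)
size-2^2 implicants → -10-  1--1  1-0-
Unchecked terms (primes): -10-, 1--1, 1-0-
Minterm coverage:
  m4 ⊆ -10- [E]
  m5 ⊆ -10- [E]
  m9 ⊆ 1--1,1-0-
  m11 ⊆ 1--1 [E]
  m12 ⊆ -10-,1-0-
  m15 ⊆ 1--1 [E]
E = {-10-, 1--1}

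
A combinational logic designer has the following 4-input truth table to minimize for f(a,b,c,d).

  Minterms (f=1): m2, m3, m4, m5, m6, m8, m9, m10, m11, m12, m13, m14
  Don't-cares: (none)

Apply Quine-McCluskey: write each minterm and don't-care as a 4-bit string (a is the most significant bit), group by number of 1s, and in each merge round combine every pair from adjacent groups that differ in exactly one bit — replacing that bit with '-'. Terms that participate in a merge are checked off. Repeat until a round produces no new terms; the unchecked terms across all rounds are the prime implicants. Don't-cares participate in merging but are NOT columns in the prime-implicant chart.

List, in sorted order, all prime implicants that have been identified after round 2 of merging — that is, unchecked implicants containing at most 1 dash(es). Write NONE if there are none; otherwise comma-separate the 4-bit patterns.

NONE

size-2^0 implicants → 0010(✓)  0011(✓)  0100(✓)  0101(✓)  0110(✓)  1000(✓)  1001(✓)  1010(✓)  1011(✓)  1100(✓)  1101(✓)  1110(✓)
size-2^1 implicants → -010(✓)  -011(✓)  -100(✓)  -101(✓)  -110(✓)  0-10(✓)  001-(✓)  01-0(✓)  010-(✓)  1-00(✓)  1-01(✓)  1-10(✓)  10-0(✓)  10-1(✓)  100-(✓)  101-(✓)  11-0(✓)  110-(✓)
size-2^2 implicants → --10  -01-  -1-0  -10-  1--0  1-0-  10--
Unchecked terms (primes): --10, -01-, -1-0, -10-, 1--0, 1-0-, 10--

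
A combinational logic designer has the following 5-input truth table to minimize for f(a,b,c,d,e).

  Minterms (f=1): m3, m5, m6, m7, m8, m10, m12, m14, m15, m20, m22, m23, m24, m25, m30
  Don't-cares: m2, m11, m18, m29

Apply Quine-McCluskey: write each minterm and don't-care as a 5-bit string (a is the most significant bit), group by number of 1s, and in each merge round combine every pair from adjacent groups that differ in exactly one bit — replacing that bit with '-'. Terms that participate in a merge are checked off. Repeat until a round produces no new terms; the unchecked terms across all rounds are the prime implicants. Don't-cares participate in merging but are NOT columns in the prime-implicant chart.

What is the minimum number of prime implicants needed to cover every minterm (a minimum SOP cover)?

7

size-2^0 implicants → 00010(✓)  00011(✓)  00101(✓)  00110(✓)  00111(✓)  01000(✓)  01010(✓)  01011(✓)  01100(✓)  01110(✓)  01111(✓)  10010(✓)  10100(✓)  10110(✓)  10111(✓)  11000(✓)  11001(✓)  11101(✓)  11110(✓)
size-2^1 implicants → -0010(✓)  -0110(✓)  -0111(✓)  -1000  -1110(✓)  0-010(✓)  0-011(✓)  0-110(✓)  0-111(✓)  00-10(✓)  00-11(✓)  0001-(✓)  001-1  0011-(✓)  01-00(✓)  01-10(✓)  01-11(✓)  010-0(✓)  0101-(✓)  011-0(✓)  0111-(✓)  1-110(✓)  10-10(✓)  101-0  1011-(✓)  11-01  1100-
size-2^2 implicants → --110  -0-10  -011-  0--10(✓)  0--11(✓)  0-01-(✓)  0-11-(✓)  00-1-(✓)  01--0  01-1-(✓)
size-2^3 implicants → 0--1-
Unchecked terms (primes): --110, -0-10, -011-, -1000, 0--1-, 001-1, 01--0, 101-0, 11-01, 1100-
Minterm coverage:
  m3 ⊆ 0--1- [E]
  m5 ⊆ 001-1 [E]
  m6 ⊆ --110,-0-10,-011-,0--1-
  m7 ⊆ -011-,0--1-,001-1
  m8 ⊆ -1000,01--0
  m10 ⊆ 0--1-,01--0
  m12 ⊆ 01--0 [E]
  m14 ⊆ --110,0--1-,01--0
  m15 ⊆ 0--1- [E]
  m20 ⊆ 101-0 [E]
  m22 ⊆ --110,-0-10,-011-,101-0
  m23 ⊆ -011- [E]
  m24 ⊆ -1000,1100-
  m25 ⊆ 11-01,1100-
  m30 ⊆ --110 [E]
E = {--110, -011-, 0--1-, 001-1, 01--0, 101-0}
Petrick residual → 1100-
Cover = cde' + b'cd + a'd + a'b'ce + a'be' + ab'ce' + abc'd'  |cover|=7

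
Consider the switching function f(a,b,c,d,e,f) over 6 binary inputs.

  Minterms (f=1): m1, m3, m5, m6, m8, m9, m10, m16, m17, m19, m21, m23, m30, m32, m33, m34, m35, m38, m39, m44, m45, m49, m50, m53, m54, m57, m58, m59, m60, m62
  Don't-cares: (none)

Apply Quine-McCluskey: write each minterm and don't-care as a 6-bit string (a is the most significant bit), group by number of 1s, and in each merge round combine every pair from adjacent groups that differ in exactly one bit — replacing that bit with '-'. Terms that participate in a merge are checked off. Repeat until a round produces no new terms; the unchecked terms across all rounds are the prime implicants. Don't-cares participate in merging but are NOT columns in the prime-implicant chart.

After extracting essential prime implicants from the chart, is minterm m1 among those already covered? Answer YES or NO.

YES

[col 0] 000001*, 000011*, 000101*, 000110*, 001000*, 001001*, 001010*, 010000*, 010001*, 010011*, 010101*, 010111*, 011110*, 100000*, 100001*, 100010*, 100011*, 100110*, 100111*, 101100*, 101101*, 110001*, 110010*, 110101*, 110110*, 111001*, 111010*, 111011*, 111100*, 111110*
[col 1] -00001*, -00011*, -00110, -10001*, -10101*, -11110, 0-0001*, 0-0011*, 0-0101*, 00-001, 000-01*, 0000-1*, 0010-0, 00100-, 010-01*, 010-11*, 0100-1*, 01000-, 0101-1*, 1-0001*, 1-0010*, 1-0110*, 1-1100, 100-10*, 100-11*, 1000-0*, 1000-1*, 10000-*, 10001-*, 10011-*, 10110-, 11-001, 11-010*, 11-110*, 110-01*, 110-10*, 111-10*, 1110-1, 11101-, 1111-0
[col 2] --0001, -000-1, -10-01, 0-0-01, 0-00-1, 010--1, 1-0-10, 100-1-, 1000--, 11--10
Prime implicants: --0001, -000-1, -00110, -10-01, -11110, 0-0-01, 0-00-1, 00-001, 0010-0, 00100-, 010--1, 01000-, 1-0-10, 1-1100, 100-1-, 1000--, 10110-, 11--10, 11-001, 1110-1, 11101-, 1111-0
PI chart (minterm → PIs covering it):
  1 | --0001,-000-1,0-0-01,0-00-1,00-001
  3 | -000-1,0-00-1
  5 | 0-0-01  (sole → essential)
  6 | -00110  (sole → essential)
  8 | 0010-0,00100-
  9 | 00-001,00100-
  10 | 0010-0  (sole → essential)
  16 | 01000-  (sole → essential)
  17 | --0001,-10-01,0-0-01,0-00-1,010--1,01000-
  19 | 0-00-1,010--1
  21 | -10-01,0-0-01,010--1
  23 | 010--1  (sole → essential)
  30 | -11110  (sole → essential)
  32 | 1000--  (sole → essential)
  33 | --0001,-000-1,1000--
  34 | 1-0-10,100-1-,1000--
  35 | -000-1,100-1-,1000--
  38 | -00110,1-0-10,100-1-
  39 | 100-1-  (sole → essential)
  44 | 1-1100,10110-
  45 | 10110-  (sole → essential)
  49 | --0001,-10-01,11-001
  50 | 1-0-10,11--10
  53 | -10-01  (sole → essential)
  54 | 1-0-10,11--10
  57 | 11-001,1110-1
  58 | 11--10,11101-
  59 | 1110-1,11101-
  60 | 1-1100,1111-0
  62 | -11110,11--10,1111-0
Essential prime implicants: -00110, -10-01, -11110, 0-0-01, 0010-0, 010--1, 01000-, 100-1-, 1000--, 10110-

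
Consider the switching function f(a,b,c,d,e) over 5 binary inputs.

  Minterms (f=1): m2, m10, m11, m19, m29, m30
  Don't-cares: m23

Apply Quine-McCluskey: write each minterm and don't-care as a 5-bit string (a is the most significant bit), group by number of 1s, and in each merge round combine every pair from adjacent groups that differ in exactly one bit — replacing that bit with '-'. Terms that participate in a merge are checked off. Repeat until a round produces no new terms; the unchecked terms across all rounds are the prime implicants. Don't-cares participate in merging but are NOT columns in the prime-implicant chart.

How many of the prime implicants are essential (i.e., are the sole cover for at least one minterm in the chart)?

5

size-2^0 implicants → 00010(✓)  01010(✓)  01011(✓)  10011(✓)  10111(✓)  11101  11110
size-2^1 implicants → 0-010  0101-  10-11
Unchecked terms (primes): 0-010, 0101-, 10-11, 11101, 11110
Minterm coverage:
  m2 ⊆ 0-010 [E]
  m10 ⊆ 0-010,0101-
  m11 ⊆ 0101- [E]
  m19 ⊆ 10-11 [E]
  m29 ⊆ 11101 [E]
  m30 ⊆ 11110 [E]
E = {0-010, 0101-, 10-11, 11101, 11110}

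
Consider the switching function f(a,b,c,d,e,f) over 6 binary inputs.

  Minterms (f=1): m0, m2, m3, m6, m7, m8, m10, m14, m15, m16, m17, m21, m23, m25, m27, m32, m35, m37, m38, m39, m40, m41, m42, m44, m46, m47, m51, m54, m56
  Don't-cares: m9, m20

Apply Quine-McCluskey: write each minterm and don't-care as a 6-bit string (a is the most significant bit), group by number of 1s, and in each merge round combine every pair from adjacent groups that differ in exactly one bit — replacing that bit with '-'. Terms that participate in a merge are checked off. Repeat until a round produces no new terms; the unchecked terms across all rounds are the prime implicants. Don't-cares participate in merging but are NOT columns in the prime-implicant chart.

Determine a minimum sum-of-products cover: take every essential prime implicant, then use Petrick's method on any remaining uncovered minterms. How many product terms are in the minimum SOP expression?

13

Round 0: 000000✓ 000010✓ 000011✓ 000110✓ 000111✓ 001000✓ 001001✓ 001010✓ 001110✓ 001111✓ 010000✓ 010001✓ 010100✓ 010101✓ 010111✓ 011001✓ 011011✓ 100000✓ 100011✓ 100101✓ 100110✓ 100111✓ 101000✓ 101001✓ 101010✓ 101100✓ 101110✓ 101111✓ 110011✓ 110110✓ 111000✓
Round 1: -00000✓ -00011✓ -00110✓ -00111✓ -01000✓ -01001✓ -01010✓ -01110✓ -01111✓ 0-0000 0-0111 0-1001 00-000✓ 00-010✓ 00-110✓ 00-111✓ 000-10✓ 000-11✓ 0000-0✓ 00001-✓ 00011-✓ 001-10✓ 0010-0✓ 00100-✓ 00111-✓ 01-001 010-00✓ 010-01✓ 01000-✓ 0101-1 01010-✓ 0110-1 1-0011 1-0110 1-1000 10-000✓ 10-110✓ 10-111✓ 100-11✓ 1001-1 10011-✓ 101-00✓ 101-10✓ 1010-0✓ 10100-✓ 1011-0✓ 10111-✓
Round 2: -0-000 -0-110✓ -0-111✓ -00-11 -0011-✓ -01-10 -010-0 -0100- -0111-✓ 00--10 00-0-0 00-11-✓ 000-1- 010-0- 10-11-✓ 101--0
Round 3: -0-11-
PIs = {-0-000, -0-11-, -00-11, -01-10, -010-0, -0100-, 0-0000, 0-0111, 0-1001, 00--10, 00-0-0, 000-1-, 01-001, 010-0-, 0101-1, 0110-1, 1-0011, 1-0110, 1-1000, 1001-1, 101--0}
Coverage chart:
  m0: -0-000,0-0000,00-0-0
  m2: 00--10,00-0-0,000-1-
  m3: -00-11,000-1-
  m6: -0-11-,00--10,000-1-
  m7: -0-11-,-00-11,0-0111,000-1-
  m8: -0-000,-010-0,-0100-,00-0-0
  m10: -01-10,-010-0,00--10,00-0-0
  m14: -0-11-,-01-10,00--10
  m15: -0-11- ←essential
  m16: 0-0000,010-0-
  m17: 01-001,010-0-
  m21: 010-0-,0101-1
  m23: 0-0111,0101-1
  m25: 0-1001,01-001,0110-1
  m27: 0110-1 ←essential
  m32: -0-000 ←essential
  m35: -00-11,1-0011
  m37: 1001-1 ←essential
  m38: -0-11-,1-0110
  m39: -0-11-,-00-11,1001-1
  m40: -0-000,-010-0,-0100-,1-1000,101--0
  m41: -0100- ←essential
  m42: -01-10,-010-0,101--0
  m44: 101--0 ←essential
  m46: -0-11-,-01-10,101--0
  m47: -0-11- ←essential
  m51: 1-0011 ←essential
  m54: 1-0110 ←essential
  m56: 1-1000 ←essential
Essential: -0-000, -0-11-, -0100-, 0110-1, 1-0011, 1-0110, 1-1000, 1001-1, 101--0
Petrick residual → -00-11, 0-0111, 00--10, 010-0-
Min cover (13 terms): b'd'e'f' + b'de + b'c'ef + b'cd'e' + a'c'def + a'b'ef' + a'bc'e' + a'bcd'f + ac'd'ef + ac'def' + acd'e'f' + ab'c'df + ab'cf'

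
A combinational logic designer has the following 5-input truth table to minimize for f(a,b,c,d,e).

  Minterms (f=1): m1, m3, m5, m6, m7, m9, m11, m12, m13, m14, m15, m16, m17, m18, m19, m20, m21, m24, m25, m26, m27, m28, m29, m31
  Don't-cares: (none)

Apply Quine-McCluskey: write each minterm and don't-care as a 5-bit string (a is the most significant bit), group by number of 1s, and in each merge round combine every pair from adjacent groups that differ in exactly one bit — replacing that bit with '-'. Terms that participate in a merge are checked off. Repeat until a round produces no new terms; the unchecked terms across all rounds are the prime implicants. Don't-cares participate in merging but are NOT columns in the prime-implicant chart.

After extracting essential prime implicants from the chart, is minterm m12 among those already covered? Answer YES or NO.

NO

[col 0] 00001*, 00011*, 00101*, 00110*, 00111*, 01001*, 01011*, 01100*, 01101*, 01110*, 01111*, 10000*, 10001*, 10010*, 10011*, 10100*, 10101*, 11000*, 11001*, 11010*, 11011*, 11100*, 11101*, 11111*
[col 1] -0001*, -0011*, -0101*, -1001*, -1011*, -1100*, -1101*, -1111*, 0-001*, 0-011*, 0-101*, 0-110*, 0-111*, 00-01*, 00-11*, 000-1*, 001-1*, 0011-*, 01-01*, 01-11*, 010-1*, 011-0*, 011-1*, 0110-*, 0111-*, 1-000*, 1-001*, 1-010*, 1-011*, 1-100*, 1-101*, 10-00*, 10-01*, 100-0*, 100-1*, 1000-*, 1001-*, 1010-*, 11-00*, 11-01*, 11-11*, 110-0*, 110-1*, 1100-*, 1101-*, 111-1*, 1110-*
[col 2] --001*, --011*, --101*, -0-01*, -00-1*, -1-01*, -1-11*, -10-1*, -11-1*, -110-, 0--01*, 0--11*, 0-0-1*, 0-1-1*, 0-11-, 00--1*, 01--1*, 011--, 1--00*, 1--01*, 1-0-0*, 1-0-1*, 1-00-*, 1-01-*, 1-10-*, 10-0-*, 100--*, 11--1*, 11-0-*, 110--*
[col 3] ---01, --0-1, -1--1, 0---1, 1--0-, 1-0--
Prime implicants: ---01, --0-1, -1--1, -110-, 0---1, 0-11-, 011--, 1--0-, 1-0--
PI chart (minterm → PIs covering it):
  1 | ---01,--0-1,0---1
  3 | --0-1,0---1
  5 | ---01,0---1
  6 | 0-11-  (sole → essential)
  7 | 0---1,0-11-
  9 | ---01,--0-1,-1--1,0---1
  11 | --0-1,-1--1,0---1
  12 | -110-,011--
  13 | ---01,-1--1,-110-,0---1,011--
  14 | 0-11-,011--
  15 | -1--1,0---1,0-11-,011--
  16 | 1--0-,1-0--
  17 | ---01,--0-1,1--0-,1-0--
  18 | 1-0--  (sole → essential)
  19 | --0-1,1-0--
  20 | 1--0-  (sole → essential)
  21 | ---01,1--0-
  24 | 1--0-,1-0--
  25 | ---01,--0-1,-1--1,1--0-,1-0--
  26 | 1-0--  (sole → essential)
  27 | --0-1,-1--1,1-0--
  28 | -110-,1--0-
  29 | ---01,-1--1,-110-,1--0-
  31 | -1--1  (sole → essential)
Essential prime implicants: -1--1, 0-11-, 1--0-, 1-0--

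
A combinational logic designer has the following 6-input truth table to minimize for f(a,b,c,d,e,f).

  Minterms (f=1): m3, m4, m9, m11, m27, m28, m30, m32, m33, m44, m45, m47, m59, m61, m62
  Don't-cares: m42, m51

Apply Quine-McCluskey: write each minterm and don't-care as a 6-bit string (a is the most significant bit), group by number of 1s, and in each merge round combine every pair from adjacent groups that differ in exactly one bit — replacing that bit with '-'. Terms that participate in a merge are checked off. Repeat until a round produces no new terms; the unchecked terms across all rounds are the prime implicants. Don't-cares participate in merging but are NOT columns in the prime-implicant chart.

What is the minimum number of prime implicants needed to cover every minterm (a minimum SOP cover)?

10

size-2^0 implicants → 000011(✓)  000100  001001(✓)  001011(✓)  011011(✓)  011100(✓)  011110(✓)  100000(✓)  100001(✓)  101010  101100(✓)  101101(✓)  101111(✓)  110011(✓)  111011(✓)  111101(✓)  111110(✓)
size-2^1 implicants → -11011  -11110  0-1011  00-011  0010-1  0111-0  1-1101  10000-  1011-1  10110-  11-011
Unchecked terms (primes): -11011, -11110, 0-1011, 00-011, 000100, 0010-1, 0111-0, 1-1101, 10000-, 101010, 1011-1, 10110-, 11-011
Minterm coverage:
  m3 ⊆ 00-011 [E]
  m4 ⊆ 000100 [E]
  m9 ⊆ 0010-1 [E]
  m11 ⊆ 0-1011,00-011,0010-1
  m27 ⊆ -11011,0-1011
  m28 ⊆ 0111-0 [E]
  m30 ⊆ -11110,0111-0
  m32 ⊆ 10000- [E]
  m33 ⊆ 10000- [E]
  m44 ⊆ 10110- [E]
  m45 ⊆ 1-1101,1011-1,10110-
  m47 ⊆ 1011-1 [E]
  m59 ⊆ -11011,11-011
  m61 ⊆ 1-1101 [E]
  m62 ⊆ -11110 [E]
E = {-11110, 00-011, 000100, 0010-1, 0111-0, 1-1101, 10000-, 1011-1, 10110-}
Petrick residual → -11011
Cover = bcd'ef + bcdef' + a'b'd'ef + a'b'c'de'f' + a'b'cd'f + a'bcdf' + acde'f + ab'c'd'e' + ab'cdf + ab'cde'  |cover|=10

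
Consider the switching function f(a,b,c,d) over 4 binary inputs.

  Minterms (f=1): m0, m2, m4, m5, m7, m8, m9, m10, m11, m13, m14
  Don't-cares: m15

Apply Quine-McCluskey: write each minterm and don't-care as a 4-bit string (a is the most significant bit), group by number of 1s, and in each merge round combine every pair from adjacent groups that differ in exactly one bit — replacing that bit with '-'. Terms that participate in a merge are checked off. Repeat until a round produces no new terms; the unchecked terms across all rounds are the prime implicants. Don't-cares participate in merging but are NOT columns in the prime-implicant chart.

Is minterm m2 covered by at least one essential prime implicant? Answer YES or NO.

[col 0] 0000*, 0010*, 0100*, 0101*, 0111*, 1000*, 1001*, 1010*, 1011*, 1101*, 1110*, 1111*
[col 1] -000*, -010*, -101*, -111*, 0-00, 00-0*, 01-1*, 010-, 1-01*, 1-10*, 1-11*, 10-0*, 10-1*, 100-*, 101-*, 11-1*, 111-*
[col 2] -0-0, -1-1, 1--1, 1-1-, 10--
Prime implicants: -0-0, -1-1, 0-00, 010-, 1--1, 1-1-, 10--
PI chart (minterm → PIs covering it):
  0 | -0-0,0-00
  2 | -0-0  (sole → essential)
  4 | 0-00,010-
  5 | -1-1,010-
  7 | -1-1  (sole → essential)
  8 | -0-0,10--
  9 | 1--1,10--
  10 | -0-0,1-1-,10--
  11 | 1--1,1-1-,10--
  13 | -1-1,1--1
  14 | 1-1-  (sole → essential)
Essential prime implicants: -0-0, -1-1, 1-1-

YES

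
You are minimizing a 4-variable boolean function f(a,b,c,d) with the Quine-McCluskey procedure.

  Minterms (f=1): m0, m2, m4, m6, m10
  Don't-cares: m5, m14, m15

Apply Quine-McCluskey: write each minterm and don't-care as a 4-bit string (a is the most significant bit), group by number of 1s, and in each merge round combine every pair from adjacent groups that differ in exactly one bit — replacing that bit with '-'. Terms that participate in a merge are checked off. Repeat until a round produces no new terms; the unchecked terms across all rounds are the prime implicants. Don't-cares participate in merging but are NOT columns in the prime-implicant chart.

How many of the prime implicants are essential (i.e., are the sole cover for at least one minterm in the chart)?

2

[col 0] 0000*, 0010*, 0100*, 0101*, 0110*, 1010*, 1110*, 1111*
[col 1] -010*, -110*, 0-00*, 0-10*, 00-0*, 01-0*, 010-, 1-10*, 111-
[col 2] --10, 0--0
Prime implicants: --10, 0--0, 010-, 111-
PI chart (minterm → PIs covering it):
  0 | 0--0  (sole → essential)
  2 | --10,0--0
  4 | 0--0,010-
  6 | --10,0--0
  10 | --10  (sole → essential)
Essential prime implicants: --10, 0--0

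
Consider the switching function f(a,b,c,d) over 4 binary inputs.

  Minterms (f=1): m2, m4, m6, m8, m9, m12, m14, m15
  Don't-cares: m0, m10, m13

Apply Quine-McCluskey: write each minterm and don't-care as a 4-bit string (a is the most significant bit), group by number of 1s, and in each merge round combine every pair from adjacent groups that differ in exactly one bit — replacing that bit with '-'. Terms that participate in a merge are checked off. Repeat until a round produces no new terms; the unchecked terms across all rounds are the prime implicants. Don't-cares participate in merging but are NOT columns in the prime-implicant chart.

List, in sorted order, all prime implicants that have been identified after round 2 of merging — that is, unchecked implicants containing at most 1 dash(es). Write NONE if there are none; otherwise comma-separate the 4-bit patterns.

Round 0: 0000✓ 0010✓ 0100✓ 0110✓ 1000✓ 1001✓ 1010✓ 1100✓ 1101✓ 1110✓ 1111✓
Round 1: -000✓ -010✓ -100✓ -110✓ 0-00✓ 0-10✓ 00-0✓ 01-0✓ 1-00✓ 1-01✓ 1-10✓ 10-0✓ 100-✓ 11-0✓ 11-1✓ 110-✓ 111-✓
Round 2: --00✓ --10✓ -0-0✓ -1-0✓ 0--0✓ 1--0✓ 1-0- 11--
Round 3: ---0
PIs = {---0, 1-0-, 11--}

NONE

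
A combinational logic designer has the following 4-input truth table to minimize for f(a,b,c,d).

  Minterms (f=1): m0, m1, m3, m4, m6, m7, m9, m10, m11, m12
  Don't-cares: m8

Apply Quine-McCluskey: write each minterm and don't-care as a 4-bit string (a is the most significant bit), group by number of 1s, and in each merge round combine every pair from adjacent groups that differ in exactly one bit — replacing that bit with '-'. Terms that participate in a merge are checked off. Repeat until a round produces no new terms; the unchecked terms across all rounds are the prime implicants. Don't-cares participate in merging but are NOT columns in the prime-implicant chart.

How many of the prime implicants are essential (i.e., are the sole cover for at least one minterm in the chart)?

2

[col 0] 0000*, 0001*, 0011*, 0100*, 0110*, 0111*, 1000*, 1001*, 1010*, 1011*, 1100*
[col 1] -000*, -001*, -011*, -100*, 0-00*, 0-11, 00-1*, 000-*, 01-0, 011-, 1-00*, 10-0*, 10-1*, 100-*, 101-*
[col 2] --00, -0-1, -00-, 10--
Prime implicants: --00, -0-1, -00-, 0-11, 01-0, 011-, 10--
PI chart (minterm → PIs covering it):
  0 | --00,-00-
  1 | -0-1,-00-
  3 | -0-1,0-11
  4 | --00,01-0
  6 | 01-0,011-
  7 | 0-11,011-
  9 | -0-1,-00-,10--
  10 | 10--  (sole → essential)
  11 | -0-1,10--
  12 | --00  (sole → essential)
Essential prime implicants: --00, 10--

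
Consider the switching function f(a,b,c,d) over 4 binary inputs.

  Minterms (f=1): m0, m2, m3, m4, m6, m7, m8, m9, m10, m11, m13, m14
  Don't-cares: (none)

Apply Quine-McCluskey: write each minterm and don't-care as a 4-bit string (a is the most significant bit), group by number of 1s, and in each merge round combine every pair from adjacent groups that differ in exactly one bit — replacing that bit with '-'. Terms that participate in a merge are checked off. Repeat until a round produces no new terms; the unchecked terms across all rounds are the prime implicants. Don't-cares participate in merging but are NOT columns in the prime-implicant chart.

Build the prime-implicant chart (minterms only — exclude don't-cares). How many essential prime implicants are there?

Round 0: 0000✓ 0010✓ 0011✓ 0100✓ 0110✓ 0111✓ 1000✓ 1001✓ 1010✓ 1011✓ 1101✓ 1110✓
Round 1: -000✓ -010✓ -011✓ -110✓ 0-00✓ 0-10✓ 0-11✓ 00-0✓ 001-✓ 01-0✓ 011-✓ 1-01 1-10✓ 10-0✓ 10-1✓ 100-✓ 101-✓
Round 2: --10 -0-0 -01- 0--0 0-1- 10--
PIs = {--10, -0-0, -01-, 0--0, 0-1-, 1-01, 10--}
Coverage chart:
  m0: -0-0,0--0
  m2: --10,-0-0,-01-,0--0,0-1-
  m3: -01-,0-1-
  m4: 0--0 ←essential
  m6: --10,0--0,0-1-
  m7: 0-1- ←essential
  m8: -0-0,10--
  m9: 1-01,10--
  m10: --10,-0-0,-01-,10--
  m11: -01-,10--
  m13: 1-01 ←essential
  m14: --10 ←essential
Essential: --10, 0--0, 0-1-, 1-01

4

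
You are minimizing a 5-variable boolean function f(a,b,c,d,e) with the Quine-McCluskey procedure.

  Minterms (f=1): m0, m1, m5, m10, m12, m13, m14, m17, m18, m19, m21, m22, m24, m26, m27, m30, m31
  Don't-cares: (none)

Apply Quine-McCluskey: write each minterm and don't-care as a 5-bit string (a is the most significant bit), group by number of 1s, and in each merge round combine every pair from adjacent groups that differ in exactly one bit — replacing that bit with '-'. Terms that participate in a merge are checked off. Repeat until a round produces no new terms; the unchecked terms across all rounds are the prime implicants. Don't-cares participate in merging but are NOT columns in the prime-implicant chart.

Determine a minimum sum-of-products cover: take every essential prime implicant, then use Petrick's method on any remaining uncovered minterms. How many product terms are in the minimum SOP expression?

[col 0] 00000*, 00001*, 00101*, 01010*, 01100*, 01101*, 01110*, 10001*, 10010*, 10011*, 10101*, 10110*, 11000*, 11010*, 11011*, 11110*, 11111*
[col 1] -0001*, -0101*, -1010*, -1110*, 0-101, 00-01*, 0000-, 01-10*, 011-0, 0110-, 1-010*, 1-011*, 1-110*, 10-01*, 10-10*, 100-1, 1001-*, 11-10*, 11-11*, 110-0, 1101-*, 1111-*
[col 2] -0-01, -1-10, 1--10, 1-01-, 11-1-
Prime implicants: -0-01, -1-10, 0-101, 0000-, 011-0, 0110-, 1--10, 1-01-, 100-1, 11-1-, 110-0
PI chart (minterm → PIs covering it):
  0 | 0000-  (sole → essential)
  1 | -0-01,0000-
  5 | -0-01,0-101
  10 | -1-10  (sole → essential)
  12 | 011-0,0110-
  13 | 0-101,0110-
  14 | -1-10,011-0
  17 | -0-01,100-1
  18 | 1--10,1-01-
  19 | 1-01-,100-1
  21 | -0-01  (sole → essential)
  22 | 1--10  (sole → essential)
  24 | 110-0  (sole → essential)
  26 | -1-10,1--10,1-01-,11-1-,110-0
  27 | 1-01-,11-1-
  30 | -1-10,1--10,11-1-
  31 | 11-1-  (sole → essential)
Essential prime implicants: -0-01, -1-10, 0000-, 1--10, 11-1-, 110-0
Petrick residual → 0110-, 1-01-
Minimum SOP uses 8 PIs: b'd'e + bde' + a'b'c'd' + a'bcd' + ade' + ac'd + abd + abc'e'

8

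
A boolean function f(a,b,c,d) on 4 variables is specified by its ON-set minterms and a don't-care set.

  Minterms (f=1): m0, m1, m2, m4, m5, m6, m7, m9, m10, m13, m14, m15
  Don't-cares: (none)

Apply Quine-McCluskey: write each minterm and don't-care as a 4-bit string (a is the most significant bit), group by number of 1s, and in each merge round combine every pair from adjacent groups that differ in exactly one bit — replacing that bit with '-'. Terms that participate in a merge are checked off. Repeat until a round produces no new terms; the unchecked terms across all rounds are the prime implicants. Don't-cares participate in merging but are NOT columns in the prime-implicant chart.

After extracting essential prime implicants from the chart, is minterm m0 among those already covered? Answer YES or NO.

NO

size-2^0 implicants → 0000(✓)  0001(✓)  0010(✓)  0100(✓)  0101(✓)  0110(✓)  0111(✓)  1001(✓)  1010(✓)  1101(✓)  1110(✓)  1111(✓)
size-2^1 implicants → -001(✓)  -010(✓)  -101(✓)  -110(✓)  -111(✓)  0-00(✓)  0-01(✓)  0-10(✓)  00-0(✓)  000-(✓)  01-0(✓)  01-1(✓)  010-(✓)  011-(✓)  1-01(✓)  1-10(✓)  11-1(✓)  111-(✓)
size-2^2 implicants → --01  --10  -1-1  -11-  0--0  0-0-  01--
Unchecked terms (primes): --01, --10, -1-1, -11-, 0--0, 0-0-, 01--
Minterm coverage:
  m0 ⊆ 0--0,0-0-
  m1 ⊆ --01,0-0-
  m2 ⊆ --10,0--0
  m4 ⊆ 0--0,0-0-,01--
  m5 ⊆ --01,-1-1,0-0-,01--
  m6 ⊆ --10,-11-,0--0,01--
  m7 ⊆ -1-1,-11-,01--
  m9 ⊆ --01 [E]
  m10 ⊆ --10 [E]
  m13 ⊆ --01,-1-1
  m14 ⊆ --10,-11-
  m15 ⊆ -1-1,-11-
E = {--01, --10}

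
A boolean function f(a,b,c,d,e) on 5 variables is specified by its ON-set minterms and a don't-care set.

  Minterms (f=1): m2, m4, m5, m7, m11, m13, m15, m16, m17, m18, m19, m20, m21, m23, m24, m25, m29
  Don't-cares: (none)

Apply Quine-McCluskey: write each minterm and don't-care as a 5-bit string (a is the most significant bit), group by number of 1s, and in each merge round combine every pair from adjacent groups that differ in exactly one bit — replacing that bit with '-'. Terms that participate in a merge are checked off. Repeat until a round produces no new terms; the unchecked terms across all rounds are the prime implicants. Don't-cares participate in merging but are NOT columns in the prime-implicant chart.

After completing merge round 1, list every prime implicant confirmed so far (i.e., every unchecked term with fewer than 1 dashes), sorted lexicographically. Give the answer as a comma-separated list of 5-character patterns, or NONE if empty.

[col 0] 00010*, 00100*, 00101*, 00111*, 01011*, 01101*, 01111*, 10000*, 10001*, 10010*, 10011*, 10100*, 10101*, 10111*, 11000*, 11001*, 11101*
[col 1] -0010, -0100*, -0101*, -0111*, -1101*, 0-101*, 0-111*, 001-1*, 0010-*, 01-11, 011-1*, 1-000*, 1-001*, 1-101*, 10-00*, 10-01*, 10-11*, 100-0*, 100-1*, 1000-*, 1001-*, 101-1*, 1010-*, 11-01*, 1100-*
[col 2] --101, -01-1, -010-, 0-1-1, 1--01, 1-00-, 10--1, 10-0-, 100--
Prime implicants: --101, -0010, -01-1, -010-, 0-1-1, 01-11, 1--01, 1-00-, 10--1, 10-0-, 100--

NONE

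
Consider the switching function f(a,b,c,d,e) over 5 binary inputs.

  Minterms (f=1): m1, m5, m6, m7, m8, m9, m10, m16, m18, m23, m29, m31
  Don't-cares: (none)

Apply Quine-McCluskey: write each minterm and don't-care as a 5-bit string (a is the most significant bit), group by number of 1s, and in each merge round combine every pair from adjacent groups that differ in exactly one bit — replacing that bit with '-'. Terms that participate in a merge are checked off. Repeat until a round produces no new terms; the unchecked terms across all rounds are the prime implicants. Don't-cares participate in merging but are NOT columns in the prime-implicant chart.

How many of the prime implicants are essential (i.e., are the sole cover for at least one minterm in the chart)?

4

Round 0: 00001✓ 00101✓ 00110✓ 00111✓ 01000✓ 01001✓ 01010✓ 10000✓ 10010✓ 10111✓ 11101✓ 11111✓
Round 1: -0111 0-001 00-01 001-1 0011- 010-0 0100- 1-111 100-0 111-1
PIs = {-0111, 0-001, 00-01, 001-1, 0011-, 010-0, 0100-, 1-111, 100-0, 111-1}
Coverage chart:
  m1: 0-001,00-01
  m5: 00-01,001-1
  m6: 0011- ←essential
  m7: -0111,001-1,0011-
  m8: 010-0,0100-
  m9: 0-001,0100-
  m10: 010-0 ←essential
  m16: 100-0 ←essential
  m18: 100-0 ←essential
  m23: -0111,1-111
  m29: 111-1 ←essential
  m31: 1-111,111-1
Essential: 0011-, 010-0, 100-0, 111-1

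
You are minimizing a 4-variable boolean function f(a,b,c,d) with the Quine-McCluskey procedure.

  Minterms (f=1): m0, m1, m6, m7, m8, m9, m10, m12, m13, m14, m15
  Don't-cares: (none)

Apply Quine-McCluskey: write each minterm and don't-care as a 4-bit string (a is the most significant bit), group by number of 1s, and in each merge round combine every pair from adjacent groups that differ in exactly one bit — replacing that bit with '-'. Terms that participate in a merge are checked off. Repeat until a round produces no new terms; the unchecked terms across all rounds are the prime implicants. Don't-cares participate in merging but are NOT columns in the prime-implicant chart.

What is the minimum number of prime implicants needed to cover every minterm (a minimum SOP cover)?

4

[col 0] 0000*, 0001*, 0110*, 0111*, 1000*, 1001*, 1010*, 1100*, 1101*, 1110*, 1111*
[col 1] -000*, -001*, -110*, -111*, 000-*, 011-*, 1-00*, 1-01*, 1-10*, 10-0*, 100-*, 11-0*, 11-1*, 110-*, 111-*
[col 2] -00-, -11-, 1--0, 1-0-, 11--
Prime implicants: -00-, -11-, 1--0, 1-0-, 11--
PI chart (minterm → PIs covering it):
  0 | -00-  (sole → essential)
  1 | -00-  (sole → essential)
  6 | -11-  (sole → essential)
  7 | -11-  (sole → essential)
  8 | -00-,1--0,1-0-
  9 | -00-,1-0-
  10 | 1--0  (sole → essential)
  12 | 1--0,1-0-,11--
  13 | 1-0-,11--
  14 | -11-,1--0,11--
  15 | -11-,11--
Essential prime implicants: -00-, -11-, 1--0
Petrick residual → 1-0-
Minimum SOP uses 4 PIs: b'c' + bc + ad' + ac'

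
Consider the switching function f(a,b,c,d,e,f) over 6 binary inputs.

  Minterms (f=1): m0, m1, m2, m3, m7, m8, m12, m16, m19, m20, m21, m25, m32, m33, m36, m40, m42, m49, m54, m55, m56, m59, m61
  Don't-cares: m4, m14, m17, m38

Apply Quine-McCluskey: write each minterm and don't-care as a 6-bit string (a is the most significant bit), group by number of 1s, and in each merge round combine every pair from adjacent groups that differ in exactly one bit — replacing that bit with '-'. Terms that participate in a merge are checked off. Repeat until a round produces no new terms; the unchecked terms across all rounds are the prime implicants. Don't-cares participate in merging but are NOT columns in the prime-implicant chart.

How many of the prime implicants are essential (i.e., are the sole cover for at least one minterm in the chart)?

11

size-2^0 implicants → 000000(✓)  000001(✓)  000010(✓)  000011(✓)  000100(✓)  000111(✓)  001000(✓)  001100(✓)  001110(✓)  010000(✓)  010001(✓)  010011(✓)  010100(✓)  010101(✓)  011001(✓)  100000(✓)  100001(✓)  100100(✓)  100110(✓)  101000(✓)  101010(✓)  110001(✓)  110110(✓)  110111(✓)  111000(✓)  111011  111101
size-2^1 implicants → -00000(✓)  -00001(✓)  -00100(✓)  -01000(✓)  -10001(✓)  0-0000(✓)  0-0001(✓)  0-0011(✓)  0-0100(✓)  00-000(✓)  00-100(✓)  000-00(✓)  000-11  0000-0(✓)  0000-1(✓)  00000-(✓)  00001-(✓)  001-00(✓)  0011-0  01-001  010-00(✓)  010-01(✓)  0100-1(✓)  01000-(✓)  01010-(✓)  1-0001(✓)  1-0110  1-1000  10-000(✓)  100-00(✓)  10000-(✓)  1001-0  1010-0  11011-
size-2^2 implicants → --0001  -0-000  -00-00  -0000-  0-0-00  0-00-1  0-000-  00--00  0000--  010-0-
Unchecked terms (primes): --0001, -0-000, -00-00, -0000-, 0-0-00, 0-00-1, 0-000-, 00--00, 000-11, 0000--, 0011-0, 01-001, 010-0-, 1-0110, 1-1000, 1001-0, 1010-0, 11011-, 111011, 111101
Minterm coverage:
  m0 ⊆ -0-000,-00-00,-0000-,0-0-00,0-000-,00--00,0000--
  m1 ⊆ --0001,-0000-,0-00-1,0-000-,0000--
  m2 ⊆ 0000-- [E]
  m3 ⊆ 0-00-1,000-11,0000--
  m7 ⊆ 000-11 [E]
  m8 ⊆ -0-000,00--00
  m12 ⊆ 00--00,0011-0
  m16 ⊆ 0-0-00,0-000-,010-0-
  m19 ⊆ 0-00-1 [E]
  m20 ⊆ 0-0-00,010-0-
  m21 ⊆ 010-0- [E]
  m25 ⊆ 01-001 [E]
  m32 ⊆ -0-000,-00-00,-0000-
  m33 ⊆ --0001,-0000-
  m36 ⊆ -00-00,1001-0
  m40 ⊆ -0-000,1-1000,1010-0
  m42 ⊆ 1010-0 [E]
  m49 ⊆ --0001 [E]
  m54 ⊆ 1-0110,11011-
  m55 ⊆ 11011- [E]
  m56 ⊆ 1-1000 [E]
  m59 ⊆ 111011 [E]
  m61 ⊆ 111101 [E]
E = {--0001, 0-00-1, 000-11, 0000--, 01-001, 010-0-, 1-1000, 1010-0, 11011-, 111011, 111101}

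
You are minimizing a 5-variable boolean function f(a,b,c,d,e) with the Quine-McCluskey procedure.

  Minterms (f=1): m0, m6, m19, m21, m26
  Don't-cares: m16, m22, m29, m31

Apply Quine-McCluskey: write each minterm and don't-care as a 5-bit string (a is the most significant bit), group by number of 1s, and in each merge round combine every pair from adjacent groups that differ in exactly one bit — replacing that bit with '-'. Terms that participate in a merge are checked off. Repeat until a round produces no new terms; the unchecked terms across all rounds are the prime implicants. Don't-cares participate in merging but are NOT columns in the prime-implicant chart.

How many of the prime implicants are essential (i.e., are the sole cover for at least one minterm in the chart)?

size-2^0 implicants → 00000(✓)  00110(✓)  10000(✓)  10011  10101(✓)  10110(✓)  11010  11101(✓)  11111(✓)
size-2^1 implicants → -0000  -0110  1-101  111-1
Unchecked terms (primes): -0000, -0110, 1-101, 10011, 11010, 111-1
Minterm coverage:
  m0 ⊆ -0000 [E]
  m6 ⊆ -0110 [E]
  m19 ⊆ 10011 [E]
  m21 ⊆ 1-101 [E]
  m26 ⊆ 11010 [E]
E = {-0000, -0110, 1-101, 10011, 11010}

5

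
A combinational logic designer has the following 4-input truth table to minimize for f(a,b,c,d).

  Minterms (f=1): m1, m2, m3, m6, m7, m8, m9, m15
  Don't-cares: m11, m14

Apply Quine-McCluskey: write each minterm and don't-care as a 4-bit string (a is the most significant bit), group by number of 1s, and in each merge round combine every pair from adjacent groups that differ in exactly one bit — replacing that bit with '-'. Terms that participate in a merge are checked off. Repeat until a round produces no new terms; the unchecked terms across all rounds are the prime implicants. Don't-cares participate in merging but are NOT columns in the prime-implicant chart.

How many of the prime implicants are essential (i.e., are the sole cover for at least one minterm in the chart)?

3

size-2^0 implicants → 0001(✓)  0010(✓)  0011(✓)  0110(✓)  0111(✓)  1000(✓)  1001(✓)  1011(✓)  1110(✓)  1111(✓)
size-2^1 implicants → -001(✓)  -011(✓)  -110(✓)  -111(✓)  0-10(✓)  0-11(✓)  00-1(✓)  001-(✓)  011-(✓)  1-11(✓)  10-1(✓)  100-  111-(✓)
size-2^2 implicants → --11  -0-1  -11-  0-1-
Unchecked terms (primes): --11, -0-1, -11-, 0-1-, 100-
Minterm coverage:
  m1 ⊆ -0-1 [E]
  m2 ⊆ 0-1- [E]
  m3 ⊆ --11,-0-1,0-1-
  m6 ⊆ -11-,0-1-
  m7 ⊆ --11,-11-,0-1-
  m8 ⊆ 100- [E]
  m9 ⊆ -0-1,100-
  m15 ⊆ --11,-11-
E = {-0-1, 0-1-, 100-}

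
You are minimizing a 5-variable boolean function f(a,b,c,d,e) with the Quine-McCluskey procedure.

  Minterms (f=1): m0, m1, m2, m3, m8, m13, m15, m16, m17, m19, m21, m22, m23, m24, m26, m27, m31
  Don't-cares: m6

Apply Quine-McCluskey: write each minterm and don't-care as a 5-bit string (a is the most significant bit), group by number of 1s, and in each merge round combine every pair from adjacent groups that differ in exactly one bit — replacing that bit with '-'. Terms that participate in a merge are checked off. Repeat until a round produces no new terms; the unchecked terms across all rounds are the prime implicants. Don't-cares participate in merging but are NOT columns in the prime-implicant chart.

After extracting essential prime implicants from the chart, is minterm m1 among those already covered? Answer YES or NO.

size-2^0 implicants → 00000(✓)  00001(✓)  00010(✓)  00011(✓)  00110(✓)  01000(✓)  01101(✓)  01111(✓)  10000(✓)  10001(✓)  10011(✓)  10101(✓)  10110(✓)  10111(✓)  11000(✓)  11010(✓)  11011(✓)  11111(✓)
size-2^1 implicants → -0000(✓)  -0001(✓)  -0011(✓)  -0110  -1000(✓)  -1111  0-000(✓)  00-10  000-0(✓)  000-1(✓)  0000-(✓)  0001-(✓)  011-1  1-000(✓)  1-011(✓)  1-111(✓)  10-01(✓)  10-11(✓)  100-1(✓)  1000-(✓)  101-1(✓)  1011-  11-11(✓)  110-0  1101-
size-2^2 implicants → --000  -00-1  -000-  000--  1--11  10--1
Unchecked terms (primes): --000, -00-1, -000-, -0110, -1111, 00-10, 000--, 011-1, 1--11, 10--1, 1011-, 110-0, 1101-
Minterm coverage:
  m0 ⊆ --000,-000-,000--
  m1 ⊆ -00-1,-000-,000--
  m2 ⊆ 00-10,000--
  m3 ⊆ -00-1,000--
  m8 ⊆ --000 [E]
  m13 ⊆ 011-1 [E]
  m15 ⊆ -1111,011-1
  m16 ⊆ --000,-000-
  m17 ⊆ -00-1,-000-,10--1
  m19 ⊆ -00-1,1--11,10--1
  m21 ⊆ 10--1 [E]
  m22 ⊆ -0110,1011-
  m23 ⊆ 1--11,10--1,1011-
  m24 ⊆ --000,110-0
  m26 ⊆ 110-0,1101-
  m27 ⊆ 1--11,1101-
  m31 ⊆ -1111,1--11
E = {--000, 011-1, 10--1}

NO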